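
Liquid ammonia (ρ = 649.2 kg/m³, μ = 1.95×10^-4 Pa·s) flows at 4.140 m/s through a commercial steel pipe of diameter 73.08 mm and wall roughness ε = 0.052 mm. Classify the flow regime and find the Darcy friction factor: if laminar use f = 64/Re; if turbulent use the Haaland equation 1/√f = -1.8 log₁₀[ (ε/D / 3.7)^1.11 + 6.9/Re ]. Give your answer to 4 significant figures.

Re = ρVD/μ = 649.2·4.14·0.07308/0.000195 = 1.007e+06.
Re > 4000 → turbulent. ε/D = 5.2e-05/0.07308 = 0.000712; Haaland: 1/√f = -1.8 log₁₀[7.5e-05 + 6.85e-06] = 7.356, so f = 0.01848.

f ≈ 0.01848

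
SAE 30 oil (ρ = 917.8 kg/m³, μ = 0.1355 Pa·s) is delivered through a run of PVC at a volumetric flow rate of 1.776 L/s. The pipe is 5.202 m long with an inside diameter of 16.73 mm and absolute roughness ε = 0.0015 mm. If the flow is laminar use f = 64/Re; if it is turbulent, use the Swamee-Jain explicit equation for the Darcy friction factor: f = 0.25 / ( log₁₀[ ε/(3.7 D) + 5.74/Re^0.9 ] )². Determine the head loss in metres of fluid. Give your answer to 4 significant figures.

h_f ≈ 72.31 m

Q = 1.776 L/s = 1.776/1000 = 0.001776 m³/s.
Cross-sectional area A = πD²/4 = π(0.01673)²/4 = 0.0002198 m²; mean velocity V = Q/A = 0.001776/0.0002198 = 8.079 m/s.
Reynolds number Re = ρVD/μ = 917.8 · 8.079 · 0.01673 / 0.136 = 915.5.
Re < 2300 → laminar flow, so f = 64/Re = 64/915.5 = 0.06991 (the turbulent correlation is not needed).
Darcy-Weisbach: ΔP = f(L/D)(ρV²/2) = 0.06991·(5.202/0.01673)·(917.8·8.079²/2) = 0.06991·310.9·2.995e+04 = 6.511e+05 Pa.
Head loss h_f = ΔP/(ρg) = 6.511e+05/(917.8·9.81) = 72.31 m.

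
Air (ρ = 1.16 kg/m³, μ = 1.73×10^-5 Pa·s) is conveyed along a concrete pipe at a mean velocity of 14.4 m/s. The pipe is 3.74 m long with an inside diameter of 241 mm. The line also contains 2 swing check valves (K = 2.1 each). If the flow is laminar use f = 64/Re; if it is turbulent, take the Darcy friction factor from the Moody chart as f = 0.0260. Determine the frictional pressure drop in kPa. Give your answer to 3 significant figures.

Reynolds number Re = ρVD/μ = 1.16 · 14.4 · 0.241 / 1.73e-05 = 2.327e+05.
Re > 4000 → turbulent; use the Moody-chart value f = 0.0260.
Total minor-loss coefficient ΣK = 2·2.1 = 4.2.
ΔP = [f·L/D + ΣK]·(ρV²/2) = [0.026·3.74/0.241 + 4.2]·(1.16·14.4²/2) = [0.4035 + 4.2]·120.3 = 553.7 Pa.
ΔP = 553.7 Pa = 0.554 kPa.

ΔP ≈ 0.554 kPa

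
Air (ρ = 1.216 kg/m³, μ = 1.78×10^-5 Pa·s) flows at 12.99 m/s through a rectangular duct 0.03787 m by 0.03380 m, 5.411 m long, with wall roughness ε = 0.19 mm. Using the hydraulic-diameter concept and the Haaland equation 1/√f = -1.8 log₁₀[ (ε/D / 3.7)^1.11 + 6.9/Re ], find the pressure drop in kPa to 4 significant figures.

Hydraulic diameter D_h = 4A/P = 4·(0.03787·0.0338)/(2·(0.03787+0.0338)) = 0.00512/0.1433 = 0.03572 m.
Re = ρVD_h/μ = 1.216·12.99·0.03572/1.78e-05 = 3.17e+04.
ε/D_h = 0.00019/0.03572 = 0.00532; Haaland gives 1/√f = -1.8 log₁₀[0.0007+0.000218] = 5.467, so f = 0.03345.
ΔP = f(L/D_h)(ρV²/2) = 0.03345·5.411/0.03572·102.6 = 519.9 Pa.
ΔP = 0.5199 kPa.

ΔP ≈ 0.5199 kPa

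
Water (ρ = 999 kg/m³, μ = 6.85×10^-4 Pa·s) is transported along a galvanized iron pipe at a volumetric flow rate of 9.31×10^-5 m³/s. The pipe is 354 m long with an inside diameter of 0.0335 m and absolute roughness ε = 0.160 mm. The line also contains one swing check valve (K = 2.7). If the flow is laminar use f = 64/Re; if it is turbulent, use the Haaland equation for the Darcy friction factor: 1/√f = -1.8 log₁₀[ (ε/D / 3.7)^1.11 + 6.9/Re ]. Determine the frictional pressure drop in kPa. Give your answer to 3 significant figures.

ΔP ≈ 2.49 kPa

Cross-sectional area A = πD²/4 = π(0.0335)²/4 = 0.0008814 m²; mean velocity V = Q/A = 9.31e-05/0.0008814 = 0.1056 m/s.
Reynolds number Re = ρVD/μ = 999 · 0.1056 · 0.0335 / 0.000685 = 5160.
Re > 4000 → turbulent. Relative roughness ε/D = 0.00016/0.0335 = 0.00478. Haaland: 1/√f = -1.8 log₁₀[(0.00478/3.7)^1.11 + 6.9/5160] = -1.8 log₁₀[0.000621 + 0.00134] = 4.875, so f = 0.04208.
Total minor-loss coefficient ΣK = 1·2.7 = 2.7.
ΔP = [f·L/D + ΣK]·(ρV²/2) = [0.04208·354/0.0335 + 2.7]·(999·0.1056²/2) = [444.7 + 2.7]·5.573 = 2493 Pa.
ΔP = 2493 Pa = 2.49 kPa.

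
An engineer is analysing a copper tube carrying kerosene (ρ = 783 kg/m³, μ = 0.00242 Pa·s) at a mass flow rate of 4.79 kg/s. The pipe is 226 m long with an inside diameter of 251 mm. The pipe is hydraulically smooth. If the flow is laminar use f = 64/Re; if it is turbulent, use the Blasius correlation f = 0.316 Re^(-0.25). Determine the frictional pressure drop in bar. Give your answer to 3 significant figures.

A = πD²/4 = π(0.251)²/4 = 0.04948 m²; mean velocity V = ṁ/(ρA) = 4.79/(783 · 0.04948) = 0.1236 m/s.
Reynolds number Re = ρVD/μ = 783 · 0.1236 · 0.251 / 0.00242 = 1.004e+04.
Re > 4000 → turbulent. Smooth-pipe (Blasius): f = 0.316 Re^(-0.25) = 0.316/(1.004e+04)^0.25 = 0.03157.
Darcy-Weisbach: ΔP = f(L/D)(ρV²/2) = 0.03157·(226/0.251)·(783·0.1236²/2) = 0.03157·900.4·5.984 = 170.1 Pa.
ΔP = 170.1 Pa = 0.00170 bar.

ΔP ≈ 0.00170 bar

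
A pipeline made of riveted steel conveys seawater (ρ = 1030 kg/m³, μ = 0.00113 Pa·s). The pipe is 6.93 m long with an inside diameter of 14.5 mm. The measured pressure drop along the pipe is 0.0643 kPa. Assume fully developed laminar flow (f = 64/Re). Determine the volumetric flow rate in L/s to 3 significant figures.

Q ≈ 0.00891 L/s

For laminar flow, f = 64/Re with Re = ρVD/μ, so Darcy-Weisbach reduces to ΔP = 32μLV/D². Solving for V: V = ΔP·D²/(32μL) = 64.3·(0.0145)²/(32·0.00113·6.93) = 0.05395 m/s.
Check: Re = ρVD/μ = 1030·0.05395·0.0145/0.00113 = 713 < 2300, so the laminar assumption holds.
Q = V·A = 0.05395·(π/4·0.0145²) = 8.909e-06 m³/s = 0.00891 L/s.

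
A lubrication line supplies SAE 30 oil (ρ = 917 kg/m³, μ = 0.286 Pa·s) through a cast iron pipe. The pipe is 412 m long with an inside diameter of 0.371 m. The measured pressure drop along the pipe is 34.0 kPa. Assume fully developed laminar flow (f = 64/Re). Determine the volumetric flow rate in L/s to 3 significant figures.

Q ≈ 134 L/s

For laminar flow, f = 64/Re with Re = ρVD/μ, so Darcy-Weisbach reduces to ΔP = 32μLV/D². Solving for V: V = ΔP·D²/(32μL) = 3.4e+04·(0.371)²/(32·0.286·412) = 1.241 m/s.
Check: Re = ρVD/μ = 917·1.241·0.371/0.286 = 1476 < 2300, so the laminar assumption holds.
Q = V·A = 1.241·(π/4·0.371²) = 0.1342 m³/s = 134 L/s.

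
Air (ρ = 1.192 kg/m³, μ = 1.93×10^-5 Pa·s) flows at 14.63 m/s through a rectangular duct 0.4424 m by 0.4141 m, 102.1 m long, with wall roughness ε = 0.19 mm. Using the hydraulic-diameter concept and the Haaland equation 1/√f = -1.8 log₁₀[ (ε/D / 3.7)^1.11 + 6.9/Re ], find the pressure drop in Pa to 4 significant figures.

Hydraulic diameter D_h = 4A/P = 4·(0.4424·0.4141)/(2·(0.4424+0.4141)) = 0.7328/1.713 = 0.4278 m.
Re = ρVD_h/μ = 1.192·14.63·0.4278/1.93e-05 = 3.865e+05.
ε/D_h = 0.00019/0.4278 = 0.000444; Haaland gives 1/√f = -1.8 log₁₀[4.45e-05+1.79e-05] = 7.57, so f = 0.01745.
ΔP = f(L/D_h)(ρV²/2) = 0.01745·102.1/0.4278·127.6 = 531.4 Pa.

ΔP ≈ 531.4 Pa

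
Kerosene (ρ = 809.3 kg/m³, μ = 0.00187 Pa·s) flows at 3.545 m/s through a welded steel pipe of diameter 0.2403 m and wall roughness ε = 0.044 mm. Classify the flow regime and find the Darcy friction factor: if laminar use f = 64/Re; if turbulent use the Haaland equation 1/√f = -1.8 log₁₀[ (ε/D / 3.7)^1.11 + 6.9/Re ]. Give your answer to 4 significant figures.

Re = ρVD/μ = 809.3·3.545·0.2403/0.00187 = 3.687e+05.
Re > 4000 → turbulent. ε/D = 4.4e-05/0.2403 = 0.000183; Haaland: 1/√f = -1.8 log₁₀[1.66e-05 + 1.87e-05] = 8.013, so f = 0.01557.

f ≈ 0.01557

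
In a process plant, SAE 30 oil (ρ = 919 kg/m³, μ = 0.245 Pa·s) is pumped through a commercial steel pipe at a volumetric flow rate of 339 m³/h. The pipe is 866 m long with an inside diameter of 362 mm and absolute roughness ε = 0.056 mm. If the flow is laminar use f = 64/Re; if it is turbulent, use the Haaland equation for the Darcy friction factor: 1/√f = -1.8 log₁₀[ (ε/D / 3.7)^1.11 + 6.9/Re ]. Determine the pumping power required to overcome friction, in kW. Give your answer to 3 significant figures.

P ≈ 4.46 kW

Q = 339 m³/h = 339/3600 = 0.09417 m³/s.
Cross-sectional area A = πD²/4 = π(0.362)²/4 = 0.1029 m²; mean velocity V = Q/A = 0.09417/0.1029 = 0.9149 m/s.
Reynolds number Re = ρVD/μ = 919 · 0.9149 · 0.362 / 0.245 = 1242.
Re < 2300 → laminar flow, so f = 64/Re = 64/1242 = 0.05151 (the turbulent correlation is not needed).
Darcy-Weisbach: ΔP = f(L/D)(ρV²/2) = 0.05151·(866/0.362)·(919·0.9149²/2) = 0.05151·2392·384.7 = 4.74e+04 Pa.
Pumping power P = QΔP = 0.09417·4.74e+04 = 4464 W = 4.46 kW.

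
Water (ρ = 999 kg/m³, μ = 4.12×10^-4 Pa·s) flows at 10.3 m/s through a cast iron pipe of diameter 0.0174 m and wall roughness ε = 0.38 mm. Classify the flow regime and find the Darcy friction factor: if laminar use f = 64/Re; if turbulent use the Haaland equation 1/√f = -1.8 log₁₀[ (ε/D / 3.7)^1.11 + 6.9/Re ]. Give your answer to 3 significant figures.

f ≈ 0.0505

Re = ρVD/μ = 999·10.3·0.0174/0.000412 = 4.346e+05.
Re > 4000 → turbulent. ε/D = 0.00038/0.0174 = 0.0218; Haaland: 1/√f = -1.8 log₁₀[0.00336 + 1.59e-05] = 4.45, so f = 0.0505.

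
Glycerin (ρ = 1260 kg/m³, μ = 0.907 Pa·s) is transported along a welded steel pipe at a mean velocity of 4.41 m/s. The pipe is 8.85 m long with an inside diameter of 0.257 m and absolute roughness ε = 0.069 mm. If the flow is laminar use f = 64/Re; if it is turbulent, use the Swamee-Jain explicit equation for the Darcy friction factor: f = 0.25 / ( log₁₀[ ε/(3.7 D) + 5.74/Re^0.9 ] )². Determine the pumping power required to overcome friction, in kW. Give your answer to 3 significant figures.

P ≈ 3.92 kW

Reynolds number Re = ρVD/μ = 1260 · 4.41 · 0.257 / 0.907 = 1574.
Re < 2300 → laminar flow, so f = 64/Re = 64/1574 = 0.04065 (the turbulent correlation is not needed).
Darcy-Weisbach: ΔP = f(L/D)(ρV²/2) = 0.04065·(8.85/0.257)·(1260·4.41²/2) = 0.04065·34.44·1.225e+04 = 1.715e+04 Pa.
Q = V·A = 4.41·0.05187 = 0.2288 m³/s.
Pumping power P = QΔP = 0.2288·1.715e+04 = 3923 W = 3.92 kW.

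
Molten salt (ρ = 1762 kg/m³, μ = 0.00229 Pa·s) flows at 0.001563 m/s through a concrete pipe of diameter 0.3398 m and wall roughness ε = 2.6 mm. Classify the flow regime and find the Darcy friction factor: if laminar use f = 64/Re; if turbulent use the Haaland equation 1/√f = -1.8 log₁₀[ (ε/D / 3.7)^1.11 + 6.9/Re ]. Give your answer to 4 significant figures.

Re = ρVD/μ = 1762·0.001563·0.3398/0.00229 = 408.7.
Re < 2300 → laminar, so f = 64/Re = 0.1566 (roughness is irrelevant in laminar flow).

f ≈ 0.1566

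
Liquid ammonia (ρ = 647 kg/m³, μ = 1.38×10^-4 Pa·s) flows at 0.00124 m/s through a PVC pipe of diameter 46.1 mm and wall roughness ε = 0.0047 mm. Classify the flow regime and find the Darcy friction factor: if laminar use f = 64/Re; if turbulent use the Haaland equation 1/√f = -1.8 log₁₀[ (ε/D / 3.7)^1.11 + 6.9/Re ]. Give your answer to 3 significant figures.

Re = ρVD/μ = 647·0.00124·0.0461/0.000138 = 268.
Re < 2300 → laminar, so f = 64/Re = 0.2388 (roughness is irrelevant in laminar flow).

f ≈ 0.239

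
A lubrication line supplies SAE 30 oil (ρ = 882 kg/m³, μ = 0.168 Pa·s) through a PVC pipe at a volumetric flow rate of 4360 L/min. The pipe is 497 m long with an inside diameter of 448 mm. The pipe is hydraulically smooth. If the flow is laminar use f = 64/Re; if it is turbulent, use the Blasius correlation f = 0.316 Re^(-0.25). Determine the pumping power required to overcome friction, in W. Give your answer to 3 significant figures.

Q = 4360 L/min = 4360/60000 = 0.07267 m³/s.
Cross-sectional area A = πD²/4 = π(0.448)²/4 = 0.1576 m²; mean velocity V = Q/A = 0.07267/0.1576 = 0.461 m/s.
Reynolds number Re = ρVD/μ = 882 · 0.461 · 0.448 / 0.168 = 1084.
Re < 2300 → laminar flow, so f = 64/Re = 64/1084 = 0.05903 (the turbulent correlation is not needed).
Darcy-Weisbach: ΔP = f(L/D)(ρV²/2) = 0.05903·(497/0.448)·(882·0.461²/2) = 0.05903·1109·93.72 = 6137 Pa.
Pumping power P = QΔP = 0.07267·6137 = 445.9 W = 446 W.

P ≈ 446 W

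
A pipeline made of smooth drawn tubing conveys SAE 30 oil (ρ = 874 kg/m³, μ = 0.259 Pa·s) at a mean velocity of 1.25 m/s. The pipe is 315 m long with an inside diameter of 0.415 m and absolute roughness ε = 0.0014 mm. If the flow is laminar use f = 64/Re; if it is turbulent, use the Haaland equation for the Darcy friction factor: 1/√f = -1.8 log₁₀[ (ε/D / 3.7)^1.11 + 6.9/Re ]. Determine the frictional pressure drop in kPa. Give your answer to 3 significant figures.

Reynolds number Re = ρVD/μ = 874 · 1.25 · 0.415 / 0.259 = 1751.
Re < 2300 → laminar flow, so f = 64/Re = 64/1751 = 0.03656 (the turbulent correlation is not needed).
Darcy-Weisbach: ΔP = f(L/D)(ρV²/2) = 0.03656·(315/0.415)·(874·1.25²/2) = 0.03656·759·682.8 = 1.895e+04 Pa.
ΔP = 1.895e+04 Pa = 18.9 kPa.

ΔP ≈ 18.9 kPa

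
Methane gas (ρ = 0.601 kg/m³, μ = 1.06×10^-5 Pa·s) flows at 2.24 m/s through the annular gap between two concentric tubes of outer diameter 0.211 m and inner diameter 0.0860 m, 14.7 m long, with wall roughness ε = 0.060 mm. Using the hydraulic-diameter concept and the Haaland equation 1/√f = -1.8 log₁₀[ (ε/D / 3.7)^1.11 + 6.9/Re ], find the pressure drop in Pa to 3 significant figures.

ΔP ≈ 4.98 Pa

Hydraulic diameter D_h = 4A/P = D_o - D_i = 0.211 - 0.086 = 0.125 m.
Re = ρVD_h/μ = 0.601·2.24·0.125/1.06e-05 = 1.588e+04.
ε/D_h = 6e-05/0.125 = 0.00048; Haaland gives 1/√f = -1.8 log₁₀[4.85e-05+0.000435] = 5.969, so f = 0.02807.
ΔP = f(L/D_h)(ρV²/2) = 0.02807·14.7/0.125·1.508 = 4.977 Pa.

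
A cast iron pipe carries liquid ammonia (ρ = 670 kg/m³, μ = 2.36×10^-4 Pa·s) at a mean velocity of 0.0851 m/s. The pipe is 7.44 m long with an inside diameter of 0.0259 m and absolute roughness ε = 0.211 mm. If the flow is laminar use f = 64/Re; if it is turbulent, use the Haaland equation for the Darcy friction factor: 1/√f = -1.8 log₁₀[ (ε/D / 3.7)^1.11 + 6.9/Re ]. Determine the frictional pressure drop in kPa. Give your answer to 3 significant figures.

ΔP ≈ 0.0306 kPa

Reynolds number Re = ρVD/μ = 670 · 0.0851 · 0.0259 / 0.000236 = 6257.
Re > 4000 → turbulent. Relative roughness ε/D = 0.000211/0.0259 = 0.00815. Haaland: 1/√f = -1.8 log₁₀[(0.00815/3.7)^1.11 + 6.9/6257] = -1.8 log₁₀[0.00112 + 0.0011] = 4.774, so f = 0.04387.
Darcy-Weisbach: ΔP = f(L/D)(ρV²/2) = 0.04387·(7.44/0.0259)·(670·0.0851²/2) = 0.04387·287.3·2.426 = 30.57 Pa.
ΔP = 30.57 Pa = 0.0306 kPa.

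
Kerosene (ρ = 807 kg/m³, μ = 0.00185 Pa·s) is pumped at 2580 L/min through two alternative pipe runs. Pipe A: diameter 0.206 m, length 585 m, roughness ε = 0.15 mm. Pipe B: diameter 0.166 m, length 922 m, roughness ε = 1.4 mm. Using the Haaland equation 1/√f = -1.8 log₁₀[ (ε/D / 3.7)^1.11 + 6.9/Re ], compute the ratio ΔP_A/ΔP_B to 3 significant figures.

Pipe A: V = Q/A = 0.043/0.03333 = 1.29 m/s; Re = 1.159e+05; ε/D = 0.000728; Haaland → f = 0.02066; ΔP_A = f(L/D)(ρV²/2) = 3.941e+04 Pa.
Pipe B: V = Q/A = 0.043/0.02164 = 1.987 m/s; Re = 1.439e+05; ε/D = 0.00843; Haaland → f = 0.03631; ΔP_B = f(L/D)(ρV²/2) = 3.213e+05 Pa.
ΔP_A/ΔP_B = 3.941e+04/3.213e+05 = 0.123.

ΔP_A/ΔP_B ≈ 0.123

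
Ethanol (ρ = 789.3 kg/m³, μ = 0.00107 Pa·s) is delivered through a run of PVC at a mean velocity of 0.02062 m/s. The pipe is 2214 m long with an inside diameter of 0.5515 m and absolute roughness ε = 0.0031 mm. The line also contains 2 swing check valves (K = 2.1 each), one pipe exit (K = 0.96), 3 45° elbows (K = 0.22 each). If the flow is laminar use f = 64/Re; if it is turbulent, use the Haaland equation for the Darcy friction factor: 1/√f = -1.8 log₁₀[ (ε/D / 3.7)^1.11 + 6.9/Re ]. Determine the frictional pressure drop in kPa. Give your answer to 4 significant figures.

Reynolds number Re = ρVD/μ = 789.3 · 0.02062 · 0.5515 / 0.00107 = 8389.
Re > 4000 → turbulent. Relative roughness ε/D = 3.1e-06/0.5515 = 5.62e-06. Haaland: 1/√f = -1.8 log₁₀[(5.62e-06/3.7)^1.11 + 6.9/8389] = -1.8 log₁₀[3.48e-07 + 0.000823] = 5.552, so f = 0.03244.
Total minor-loss coefficient ΣK = 2·2.1 + 1·0.96 + 3·0.22 = 5.82.
ΔP = [f·L/D + ΣK]·(ρV²/2) = [0.03244·2214/0.5515 + 5.82]·(789.3·0.02062²/2) = [130.2 + 5.82]·0.1678 = 22.83 Pa.
ΔP = 22.83 Pa = 0.02283 kPa.

ΔP ≈ 0.02283 kPa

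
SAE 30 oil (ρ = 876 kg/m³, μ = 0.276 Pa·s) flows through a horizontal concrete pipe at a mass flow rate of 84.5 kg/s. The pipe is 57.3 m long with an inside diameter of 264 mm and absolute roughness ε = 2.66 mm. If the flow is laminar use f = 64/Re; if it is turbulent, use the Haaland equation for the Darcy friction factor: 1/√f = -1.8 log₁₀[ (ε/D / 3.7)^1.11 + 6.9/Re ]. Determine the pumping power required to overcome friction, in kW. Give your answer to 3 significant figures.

A = πD²/4 = π(0.264)²/4 = 0.05474 m²; mean velocity V = ṁ/(ρA) = 84.5/(876 · 0.05474) = 1.762 m/s.
Reynolds number Re = ρVD/μ = 876 · 1.762 · 0.264 / 0.276 = 1477.
Re < 2300 → laminar flow, so f = 64/Re = 64/1477 = 0.04334 (the turbulent correlation is not needed).
Darcy-Weisbach: ΔP = f(L/D)(ρV²/2) = 0.04334·(57.3/0.264)·(876·1.762²/2) = 0.04334·217·1360 = 1.28e+04 Pa.
Q = ṁ/ρ = 84.5/876 = 0.09646 m³/s.
Pumping power P = QΔP = 0.09646·1.28e+04 = 1234 W = 1.23 kW.

P ≈ 1.23 kW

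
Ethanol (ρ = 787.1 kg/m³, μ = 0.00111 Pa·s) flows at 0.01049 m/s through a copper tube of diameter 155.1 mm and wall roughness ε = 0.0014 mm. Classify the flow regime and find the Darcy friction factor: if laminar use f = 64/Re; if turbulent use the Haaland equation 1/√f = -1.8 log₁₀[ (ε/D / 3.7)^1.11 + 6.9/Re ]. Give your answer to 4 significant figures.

Re = ρVD/μ = 787.1·0.01049·0.1551/0.00111 = 1154.
Re < 2300 → laminar, so f = 64/Re = 0.05547 (roughness is irrelevant in laminar flow).

f ≈ 0.05547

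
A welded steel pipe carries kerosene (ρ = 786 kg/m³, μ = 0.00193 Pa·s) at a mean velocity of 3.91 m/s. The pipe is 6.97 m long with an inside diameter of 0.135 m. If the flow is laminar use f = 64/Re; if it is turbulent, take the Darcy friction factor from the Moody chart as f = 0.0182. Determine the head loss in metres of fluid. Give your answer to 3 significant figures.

h_f ≈ 0.732 m

Reynolds number Re = ρVD/μ = 786 · 3.91 · 0.135 / 0.00193 = 2.15e+05.
Re > 4000 → turbulent; use the Moody-chart value f = 0.0182.
Darcy-Weisbach: ΔP = f(L/D)(ρV²/2) = 0.0182·(6.97/0.135)·(786·3.91²/2) = 0.0182·51.63·6008 = 5646 Pa.
Head loss h_f = ΔP/(ρg) = 5646/(786·9.81) = 0.732 m.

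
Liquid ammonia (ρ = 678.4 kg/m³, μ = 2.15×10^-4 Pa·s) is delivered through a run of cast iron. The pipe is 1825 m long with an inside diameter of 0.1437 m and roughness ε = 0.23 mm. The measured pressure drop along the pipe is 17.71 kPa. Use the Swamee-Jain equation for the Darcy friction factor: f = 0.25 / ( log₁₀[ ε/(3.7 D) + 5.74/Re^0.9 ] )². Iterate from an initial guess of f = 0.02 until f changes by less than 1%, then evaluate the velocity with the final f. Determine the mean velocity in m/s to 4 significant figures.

Rearranging Darcy-Weisbach: V = √(2·ΔP·D/(f·L·ρ)). With ε/D = 0.00023/0.1437 = 0.0016, iterate starting from f = 0.02:
  f = 0.02 → V = √(2·1.771e+04·0.1437/(0.02·1825·678.4)) = 0.4534 m/s; Re = ρVD/μ = 2.056e+05; f → 0.02327
  f = 0.02327 → V = 0.4203 m/s; Re = 1.906e+05; f → 0.02335
Converged (Δf/f < 1%). With the final f = 0.02335: V = √(2·1.771e+04·0.1437/(0.02335·1825·678.4)) = 0.4196 m/s.

V ≈ 0.4196 m/s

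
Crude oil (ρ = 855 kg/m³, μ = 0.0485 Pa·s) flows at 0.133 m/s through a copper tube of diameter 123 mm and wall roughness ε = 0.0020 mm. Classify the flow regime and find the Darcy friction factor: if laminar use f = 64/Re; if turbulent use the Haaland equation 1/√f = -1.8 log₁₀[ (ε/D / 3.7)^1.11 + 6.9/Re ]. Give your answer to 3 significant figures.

f ≈ 0.222

Re = ρVD/μ = 855·0.133·0.123/0.0485 = 288.4.
Re < 2300 → laminar, so f = 64/Re = 0.2219 (roughness is irrelevant in laminar flow).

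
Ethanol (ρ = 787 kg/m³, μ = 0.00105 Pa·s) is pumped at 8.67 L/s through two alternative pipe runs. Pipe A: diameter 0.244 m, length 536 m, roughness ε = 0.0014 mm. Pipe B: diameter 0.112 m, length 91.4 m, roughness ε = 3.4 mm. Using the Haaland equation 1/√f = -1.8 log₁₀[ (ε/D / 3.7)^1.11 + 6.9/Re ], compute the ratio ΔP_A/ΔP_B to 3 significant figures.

ΔP_A/ΔP_B ≈ 0.0467

Pipe A: V = Q/A = 0.00867/0.04676 = 0.1854 m/s; Re = 3.391e+04; ε/D = 5.74e-06; Haaland → f = 0.02266; ΔP_A = f(L/D)(ρV²/2) = 673.4 Pa.
Pipe B: V = Q/A = 0.00867/0.009852 = 0.88 m/s; Re = 7.387e+04; ε/D = 0.0304; Haaland → f = 0.05799; ΔP_B = f(L/D)(ρV²/2) = 1.442e+04 Pa.
ΔP_A/ΔP_B = 673.4/1.442e+04 = 0.0467.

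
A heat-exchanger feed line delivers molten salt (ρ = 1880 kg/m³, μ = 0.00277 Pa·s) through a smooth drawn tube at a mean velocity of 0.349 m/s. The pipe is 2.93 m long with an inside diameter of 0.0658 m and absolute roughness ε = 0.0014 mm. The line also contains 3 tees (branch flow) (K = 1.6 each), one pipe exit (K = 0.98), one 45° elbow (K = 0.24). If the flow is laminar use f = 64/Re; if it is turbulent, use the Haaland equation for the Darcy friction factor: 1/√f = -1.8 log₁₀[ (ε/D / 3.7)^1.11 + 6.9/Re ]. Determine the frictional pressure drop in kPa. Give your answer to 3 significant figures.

Reynolds number Re = ρVD/μ = 1880 · 0.349 · 0.0658 / 0.00277 = 1.559e+04.
Re > 4000 → turbulent. Relative roughness ε/D = 1.4e-06/0.0658 = 2.13e-05. Haaland: 1/√f = -1.8 log₁₀[(2.13e-05/3.7)^1.11 + 6.9/1.559e+04] = -1.8 log₁₀[1.52e-06 + 0.000443] = 6.034, so f = 0.02746.
Total minor-loss coefficient ΣK = 3·1.6 + 1·0.98 + 1·0.24 = 6.02.
ΔP = [f·L/D + ΣK]·(ρV²/2) = [0.02746·2.93/0.0658 + 6.02]·(1880·0.349²/2) = [1.223 + 6.02]·114.5 = 829.3 Pa.
ΔP = 829.3 Pa = 0.829 kPa.

ΔP ≈ 0.829 kPa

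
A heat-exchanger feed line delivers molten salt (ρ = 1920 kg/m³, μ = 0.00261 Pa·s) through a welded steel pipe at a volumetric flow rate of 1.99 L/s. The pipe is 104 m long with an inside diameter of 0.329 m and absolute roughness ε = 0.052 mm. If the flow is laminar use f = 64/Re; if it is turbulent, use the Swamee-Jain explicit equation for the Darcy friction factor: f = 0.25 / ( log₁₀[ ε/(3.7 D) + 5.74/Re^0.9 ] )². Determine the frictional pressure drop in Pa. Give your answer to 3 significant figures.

ΔP ≈ 6.10 Pa

Q = 1.99 L/s = 1.99/1000 = 0.00199 m³/s.
Cross-sectional area A = πD²/4 = π(0.329)²/4 = 0.08501 m²; mean velocity V = Q/A = 0.00199/0.08501 = 0.02341 m/s.
Reynolds number Re = ρVD/μ = 1920 · 0.02341 · 0.329 / 0.00261 = 5665.
Re > 4000 → turbulent. Relative roughness ε/D = 5.2e-05/0.329 = 0.000158. Swamee-Jain: f = 0.25/(log₁₀[0.000158/3.7 + 5.74/5665^0.9])² = 0.25/(log₁₀[4.27e-05 + 0.0024])² = 0.25/(-2.611)² = 0.03666.
Darcy-Weisbach: ΔP = f(L/D)(ρV²/2) = 0.03666·(104/0.329)·(1920·0.02341²/2) = 0.03666·316.1·0.526 = 6.096 Pa.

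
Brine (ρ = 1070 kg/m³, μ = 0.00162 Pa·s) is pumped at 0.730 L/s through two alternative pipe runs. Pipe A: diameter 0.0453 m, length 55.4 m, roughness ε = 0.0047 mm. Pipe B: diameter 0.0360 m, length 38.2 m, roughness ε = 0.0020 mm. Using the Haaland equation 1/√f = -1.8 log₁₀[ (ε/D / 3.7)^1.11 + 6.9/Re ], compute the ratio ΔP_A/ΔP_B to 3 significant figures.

Pipe A: V = Q/A = 0.00073/0.001612 = 0.4529 m/s; Re = 1.355e+04; ε/D = 0.000104; Haaland → f = 0.02859; ΔP_A = f(L/D)(ρV²/2) = 3837 Pa.
Pipe B: V = Q/A = 0.00073/0.001018 = 0.7172 m/s; Re = 1.705e+04; ε/D = 5.56e-05; Haaland → f = 0.02689; ΔP_B = f(L/D)(ρV²/2) = 7850 Pa.
ΔP_A/ΔP_B = 3837/7850 = 0.489.

ΔP_A/ΔP_B ≈ 0.489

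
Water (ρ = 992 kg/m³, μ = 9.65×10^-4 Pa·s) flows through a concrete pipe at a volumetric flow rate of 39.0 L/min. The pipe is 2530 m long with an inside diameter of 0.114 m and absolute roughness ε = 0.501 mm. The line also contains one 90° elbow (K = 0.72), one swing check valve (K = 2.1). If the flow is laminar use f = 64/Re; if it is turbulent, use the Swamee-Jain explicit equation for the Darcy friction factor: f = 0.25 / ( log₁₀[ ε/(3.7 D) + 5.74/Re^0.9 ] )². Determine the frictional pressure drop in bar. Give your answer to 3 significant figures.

ΔP ≈ 0.0177 bar

Q = 39.0 L/min = 39.0/60000 = 0.00065 m³/s.
Cross-sectional area A = πD²/4 = π(0.114)²/4 = 0.01021 m²; mean velocity V = Q/A = 0.00065/0.01021 = 0.06368 m/s.
Reynolds number Re = ρVD/μ = 992 · 0.06368 · 0.114 / 0.000965 = 7463.
Re > 4000 → turbulent. Relative roughness ε/D = 0.000501/0.114 = 0.00439. Swamee-Jain: f = 0.25/(log₁₀[0.00439/3.7 + 5.74/7463^0.9])² = 0.25/(log₁₀[0.00119 + 0.00188])² = 0.25/(-2.514)² = 0.03957.
Total minor-loss coefficient ΣK = 1·0.72 + 1·2.1 = 2.82.
ΔP = [f·L/D + ΣK]·(ρV²/2) = [0.03957·2530/0.114 + 2.82]·(992·0.06368²/2) = [878.1 + 2.82]·2.011 = 1772 Pa.
ΔP = 1772 Pa = 0.0177 bar.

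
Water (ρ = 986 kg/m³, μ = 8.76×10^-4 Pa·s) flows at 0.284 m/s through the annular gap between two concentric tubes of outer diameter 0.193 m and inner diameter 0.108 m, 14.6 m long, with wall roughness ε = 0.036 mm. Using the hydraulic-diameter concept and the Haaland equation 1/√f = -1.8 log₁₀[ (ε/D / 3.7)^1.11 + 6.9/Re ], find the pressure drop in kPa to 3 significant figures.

ΔP ≈ 0.169 kPa

Hydraulic diameter D_h = 4A/P = D_o - D_i = 0.193 - 0.108 = 0.085 m.
Re = ρVD_h/μ = 986·0.284·0.085/0.000876 = 2.717e+04.
ε/D_h = 3.6e-05/0.085 = 0.000424; Haaland gives 1/√f = -1.8 log₁₀[4.22e-05+0.000254] = 6.351, so f = 0.02479.
ΔP = f(L/D_h)(ρV²/2) = 0.02479·14.6/0.085·39.76 = 169.3 Pa.
ΔP = 0.169 kPa.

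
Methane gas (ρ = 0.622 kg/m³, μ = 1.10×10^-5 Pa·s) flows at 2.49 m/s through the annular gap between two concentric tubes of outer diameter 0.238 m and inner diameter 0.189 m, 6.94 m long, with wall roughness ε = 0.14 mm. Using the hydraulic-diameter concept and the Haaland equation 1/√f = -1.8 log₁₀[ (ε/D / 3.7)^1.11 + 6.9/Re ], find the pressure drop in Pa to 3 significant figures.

ΔP ≈ 10.2 Pa

Hydraulic diameter D_h = 4A/P = D_o - D_i = 0.238 - 0.189 = 0.049 m.
Re = ρVD_h/μ = 0.622·2.49·0.049/1.1e-05 = 6899.
ε/D_h = 0.00014/0.049 = 0.00286; Haaland gives 1/√f = -1.8 log₁₀[0.000351+0.001] = 5.165, so f = 0.03749.
ΔP = f(L/D_h)(ρV²/2) = 0.03749·6.94/0.049·1.928 = 10.24 Pa.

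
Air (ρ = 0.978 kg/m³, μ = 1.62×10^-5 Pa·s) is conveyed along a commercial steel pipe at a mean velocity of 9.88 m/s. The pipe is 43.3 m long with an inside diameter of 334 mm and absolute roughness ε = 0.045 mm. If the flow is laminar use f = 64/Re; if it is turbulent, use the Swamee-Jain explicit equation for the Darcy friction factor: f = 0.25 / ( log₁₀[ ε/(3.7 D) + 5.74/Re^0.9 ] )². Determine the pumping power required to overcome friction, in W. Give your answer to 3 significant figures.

Reynolds number Re = ρVD/μ = 0.978 · 9.88 · 0.334 / 1.62e-05 = 1.992e+05.
Re > 4000 → turbulent. Relative roughness ε/D = 4.5e-05/0.334 = 0.000135. Swamee-Jain: f = 0.25/(log₁₀[0.000135/3.7 + 5.74/1.992e+05^0.9])² = 0.25/(log₁₀[3.64e-05 + 9.76e-05])² = 0.25/(-3.873)² = 0.01667.
Darcy-Weisbach: ΔP = f(L/D)(ρV²/2) = 0.01667·(43.3/0.334)·(0.978·9.88²/2) = 0.01667·129.6·47.73 = 103.1 Pa.
Q = V·A = 9.88·0.08762 = 0.8656 m³/s.
Pumping power P = QΔP = 0.8656·103.1 = 89.29 W = 89.3 W.

P ≈ 89.3 W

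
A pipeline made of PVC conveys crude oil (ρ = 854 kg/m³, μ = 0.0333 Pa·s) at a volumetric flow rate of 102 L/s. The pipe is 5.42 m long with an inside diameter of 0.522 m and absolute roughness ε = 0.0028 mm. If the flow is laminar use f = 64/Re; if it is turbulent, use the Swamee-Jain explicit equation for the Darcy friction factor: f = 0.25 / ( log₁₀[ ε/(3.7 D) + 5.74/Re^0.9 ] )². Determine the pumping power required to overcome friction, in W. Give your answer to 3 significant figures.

Q = 102 L/s = 102/1000 = 0.102 m³/s.
Cross-sectional area A = πD²/4 = π(0.522)²/4 = 0.214 m²; mean velocity V = Q/A = 0.102/0.214 = 0.4766 m/s.
Reynolds number Re = ρVD/μ = 854 · 0.4766 · 0.522 / 0.0333 = 6380.
Re > 4000 → turbulent. Relative roughness ε/D = 2.8e-06/0.522 = 5.36e-06. Swamee-Jain: f = 0.25/(log₁₀[5.36e-06/3.7 + 5.74/6380^0.9])² = 0.25/(log₁₀[1.45e-06 + 0.00216])² = 0.25/(-2.665)² = 0.0352.
Darcy-Weisbach: ΔP = f(L/D)(ρV²/2) = 0.0352·(5.42/0.522)·(854·0.4766²/2) = 0.0352·10.38·97 = 35.45 Pa.
Pumping power P = QΔP = 0.102·35.45 = 3.616 W = 3.62 W.

P ≈ 3.62 W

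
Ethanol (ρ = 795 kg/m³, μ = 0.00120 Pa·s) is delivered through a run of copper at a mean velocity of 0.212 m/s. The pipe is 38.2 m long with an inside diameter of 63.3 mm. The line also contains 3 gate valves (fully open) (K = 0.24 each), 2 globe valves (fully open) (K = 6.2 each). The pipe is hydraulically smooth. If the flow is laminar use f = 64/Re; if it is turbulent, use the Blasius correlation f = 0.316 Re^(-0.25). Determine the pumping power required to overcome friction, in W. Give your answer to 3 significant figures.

P ≈ 0.390 W

Reynolds number Re = ρVD/μ = 795 · 0.212 · 0.0633 / 0.0012 = 8890.
Re > 4000 → turbulent. Smooth-pipe (Blasius): f = 0.316 Re^(-0.25) = 0.316/(8890)^0.25 = 0.03254.
Total minor-loss coefficient ΣK = 3·0.24 + 2·6.2 = 13.1.
ΔP = [f·L/D + ΣK]·(ρV²/2) = [0.03254·38.2/0.0633 + 13.1]·(795·0.212²/2) = [19.64 + 13.1]·17.87 = 585.2 Pa.
Q = V·A = 0.212·0.003147 = 0.0006672 m³/s.
Pumping power P = QΔP = 0.0006672·585.2 = 0.3905 W = 0.390 W.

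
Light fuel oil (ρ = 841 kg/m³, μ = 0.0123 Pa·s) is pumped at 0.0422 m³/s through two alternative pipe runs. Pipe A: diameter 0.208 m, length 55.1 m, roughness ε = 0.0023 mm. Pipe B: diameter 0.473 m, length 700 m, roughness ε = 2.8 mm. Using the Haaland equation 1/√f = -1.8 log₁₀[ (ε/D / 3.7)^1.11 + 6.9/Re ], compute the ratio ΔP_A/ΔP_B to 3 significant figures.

ΔP_A/ΔP_B ≈ 3.18

Pipe A: V = Q/A = 0.0422/0.03398 = 1.242 m/s; Re = 1.766e+04; ε/D = 1.11e-05; Haaland → f = 0.02658; ΔP_A = f(L/D)(ρV²/2) = 4567 Pa.
Pipe B: V = Q/A = 0.0422/0.1757 = 0.2402 m/s; Re = 7767; ε/D = 0.00592; Haaland → f = 0.04006; ΔP_B = f(L/D)(ρV²/2) = 1438 Pa.
ΔP_A/ΔP_B = 4567/1438 = 3.18.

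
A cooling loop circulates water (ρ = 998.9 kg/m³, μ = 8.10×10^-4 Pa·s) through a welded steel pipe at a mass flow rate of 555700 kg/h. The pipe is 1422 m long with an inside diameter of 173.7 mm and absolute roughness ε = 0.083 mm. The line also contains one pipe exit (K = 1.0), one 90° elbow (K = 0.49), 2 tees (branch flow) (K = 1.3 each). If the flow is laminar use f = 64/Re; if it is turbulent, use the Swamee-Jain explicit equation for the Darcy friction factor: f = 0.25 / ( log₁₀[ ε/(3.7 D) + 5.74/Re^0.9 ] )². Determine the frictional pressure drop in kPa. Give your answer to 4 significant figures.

ṁ = 555700 kg/h = 555700/3600 = 154.4 kg/s.
A = πD²/4 = π(0.1737)²/4 = 0.0237 m²; mean velocity V = ṁ/(ρA) = 154.4/(998.9 · 0.0237) = 6.521 m/s.
Reynolds number Re = ρVD/μ = 998.9 · 6.521 · 0.1737 / 0.00081 = 1.397e+06.
Re > 4000 → turbulent. Relative roughness ε/D = 8.3e-05/0.1737 = 0.000478. Swamee-Jain: f = 0.25/(log₁₀[0.000478/3.7 + 5.74/1.397e+06^0.9])² = 0.25/(log₁₀[0.000129 + 1.69e-05])² = 0.25/(-3.835)² = 0.01699.
Total minor-loss coefficient ΣK = 1·1 + 1·0.49 + 2·1.3 = 4.09.
ΔP = [f·L/D + ΣK]·(ρV²/2) = [0.01699·1422/0.1737 + 4.09]·(998.9·6.521²/2) = [139.1 + 4.09]·2.124e+04 = 3.042e+06 Pa.
ΔP = 3.042e+06 Pa = 3042 kPa.

ΔP ≈ 3042 kPa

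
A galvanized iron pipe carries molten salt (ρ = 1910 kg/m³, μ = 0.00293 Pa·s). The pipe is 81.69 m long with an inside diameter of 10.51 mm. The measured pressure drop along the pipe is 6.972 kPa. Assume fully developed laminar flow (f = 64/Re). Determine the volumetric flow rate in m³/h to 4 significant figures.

Q ≈ 0.03140 m³/h

For laminar flow, f = 64/Re with Re = ρVD/μ, so Darcy-Weisbach reduces to ΔP = 32μLV/D². Solving for V: V = ΔP·D²/(32μL) = 6972·(0.01051)²/(32·0.00293·81.69) = 0.1005 m/s.
Check: Re = ρVD/μ = 1910·0.1005·0.01051/0.00293 = 688.9 < 2300, so the laminar assumption holds.
Q = V·A = 0.1005·(π/4·0.01051²) = 8.723e-06 m³/s = 0.03140 m³/h.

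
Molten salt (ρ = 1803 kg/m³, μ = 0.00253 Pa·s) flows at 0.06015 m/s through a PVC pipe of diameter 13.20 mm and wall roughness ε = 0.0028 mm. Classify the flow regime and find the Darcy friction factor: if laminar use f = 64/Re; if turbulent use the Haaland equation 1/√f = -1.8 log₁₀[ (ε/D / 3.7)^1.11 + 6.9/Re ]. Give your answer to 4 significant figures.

Re = ρVD/μ = 1803·0.06015·0.0132/0.00253 = 565.8.
Re < 2300 → laminar, so f = 64/Re = 0.1131 (roughness is irrelevant in laminar flow).

f ≈ 0.1131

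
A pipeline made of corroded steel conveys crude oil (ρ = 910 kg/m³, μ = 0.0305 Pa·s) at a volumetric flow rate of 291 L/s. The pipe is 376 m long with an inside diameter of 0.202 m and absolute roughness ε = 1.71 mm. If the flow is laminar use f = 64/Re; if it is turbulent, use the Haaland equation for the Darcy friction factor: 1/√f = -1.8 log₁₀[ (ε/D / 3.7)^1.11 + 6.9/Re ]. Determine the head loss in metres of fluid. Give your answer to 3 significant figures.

h_f ≈ 290 m

Q = 291 L/s = 291/1000 = 0.291 m³/s.
Cross-sectional area A = πD²/4 = π(0.202)²/4 = 0.03205 m²; mean velocity V = Q/A = 0.291/0.03205 = 9.08 m/s.
Reynolds number Re = ρVD/μ = 910 · 9.08 · 0.202 / 0.0305 = 5.473e+04.
Re > 4000 → turbulent. Relative roughness ε/D = 0.00171/0.202 = 0.00847. Haaland: 1/√f = -1.8 log₁₀[(0.00847/3.7)^1.11 + 6.9/5.473e+04] = -1.8 log₁₀[0.00117 + 0.000126] = 5.196, so f = 0.03704.
Darcy-Weisbach: ΔP = f(L/D)(ρV²/2) = 0.03704·(376/0.202)·(910·9.08²/2) = 0.03704·1861·3.752e+04 = 2.587e+06 Pa.
Head loss h_f = ΔP/(ρg) = 2.587e+06/(910·9.81) = 290 m.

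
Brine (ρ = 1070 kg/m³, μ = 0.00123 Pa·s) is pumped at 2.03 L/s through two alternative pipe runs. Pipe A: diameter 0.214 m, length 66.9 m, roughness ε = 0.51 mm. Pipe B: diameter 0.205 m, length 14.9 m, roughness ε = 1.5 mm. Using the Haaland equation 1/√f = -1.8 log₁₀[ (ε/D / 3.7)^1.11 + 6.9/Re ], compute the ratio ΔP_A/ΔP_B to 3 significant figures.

ΔP_A/ΔP_B ≈ 3.08

Pipe A: V = Q/A = 0.00203/0.03597 = 0.05644 m/s; Re = 1.051e+04; ε/D = 0.00238; Haaland → f = 0.03373; ΔP_A = f(L/D)(ρV²/2) = 17.97 Pa.
Pipe B: V = Q/A = 0.00203/0.03301 = 0.0615 m/s; Re = 1.097e+04; ε/D = 0.00732; Haaland → f = 0.03968; ΔP_B = f(L/D)(ρV²/2) = 5.837 Pa.
ΔP_A/ΔP_B = 17.97/5.837 = 3.08.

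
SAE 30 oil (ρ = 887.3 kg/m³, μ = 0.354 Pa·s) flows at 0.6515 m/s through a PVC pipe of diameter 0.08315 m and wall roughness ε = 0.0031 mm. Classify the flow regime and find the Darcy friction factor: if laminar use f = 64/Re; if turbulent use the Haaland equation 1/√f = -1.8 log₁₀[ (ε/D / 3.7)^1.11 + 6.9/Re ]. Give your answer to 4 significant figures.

f ≈ 0.4713

Re = ρVD/μ = 887.3·0.6515·0.08315/0.354 = 135.8.
Re < 2300 → laminar, so f = 64/Re = 0.4713 (roughness is irrelevant in laminar flow).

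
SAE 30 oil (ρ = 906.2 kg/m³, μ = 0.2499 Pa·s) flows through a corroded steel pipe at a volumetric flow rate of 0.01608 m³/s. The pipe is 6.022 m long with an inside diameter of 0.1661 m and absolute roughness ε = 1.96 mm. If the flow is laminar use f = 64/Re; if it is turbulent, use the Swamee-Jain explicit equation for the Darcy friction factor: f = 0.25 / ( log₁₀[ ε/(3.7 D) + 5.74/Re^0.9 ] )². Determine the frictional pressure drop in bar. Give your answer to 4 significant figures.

ΔP ≈ 0.01295 bar

Cross-sectional area A = πD²/4 = π(0.1661)²/4 = 0.02167 m²; mean velocity V = Q/A = 0.01608/0.02167 = 0.7421 m/s.
Reynolds number Re = ρVD/μ = 906.2 · 0.7421 · 0.1661 / 0.25 = 447.
Re < 2300 → laminar flow, so f = 64/Re = 64/447 = 0.1432 (the turbulent correlation is not needed).
Darcy-Weisbach: ΔP = f(L/D)(ρV²/2) = 0.1432·(6.022/0.1661)·(906.2·0.7421²/2) = 0.1432·36.26·249.5 = 1295 Pa.
ΔP = 1295 Pa = 0.01295 bar.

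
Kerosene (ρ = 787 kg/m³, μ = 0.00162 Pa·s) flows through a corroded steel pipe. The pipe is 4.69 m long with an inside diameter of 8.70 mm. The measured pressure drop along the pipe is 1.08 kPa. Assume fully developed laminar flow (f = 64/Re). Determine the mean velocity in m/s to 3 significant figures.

V ≈ 0.336 m/s

For laminar flow, f = 64/Re with Re = ρVD/μ, so Darcy-Weisbach reduces to ΔP = 32μLV/D². Solving for V: V = ΔP·D²/(32μL) = 1080·(0.0087)²/(32·0.00162·4.69) = 0.3362 m/s.
Check: Re = ρVD/μ = 787·0.3362·0.0087/0.00162 = 1421 < 2300, so the laminar assumption holds.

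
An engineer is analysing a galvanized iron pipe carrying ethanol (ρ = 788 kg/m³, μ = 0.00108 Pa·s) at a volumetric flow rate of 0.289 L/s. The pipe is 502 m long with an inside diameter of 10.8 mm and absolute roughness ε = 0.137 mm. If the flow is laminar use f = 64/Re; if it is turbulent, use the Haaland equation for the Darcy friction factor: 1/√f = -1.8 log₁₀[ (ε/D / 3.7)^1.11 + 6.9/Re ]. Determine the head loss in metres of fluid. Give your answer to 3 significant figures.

Q = 0.289 L/s = 0.289/1000 = 0.000289 m³/s.
Cross-sectional area A = πD²/4 = π(0.0108)²/4 = 9.161e-05 m²; mean velocity V = Q/A = 0.000289/9.161e-05 = 3.155 m/s.
Reynolds number Re = ρVD/μ = 788 · 3.155 · 0.0108 / 0.00108 = 2.486e+04.
Re > 4000 → turbulent. Relative roughness ε/D = 0.000137/0.0108 = 0.0127. Haaland: 1/√f = -1.8 log₁₀[(0.0127/3.7)^1.11 + 6.9/2.486e+04] = -1.8 log₁₀[0.00184 + 0.000278] = 4.815, so f = 0.04314.
Darcy-Weisbach: ΔP = f(L/D)(ρV²/2) = 0.04314·(502/0.0108)·(788·3.155²/2) = 0.04314·4.648e+04·3921 = 7.862e+06 Pa.
Head loss h_f = ΔP/(ρg) = 7.862e+06/(788·9.81) = 1020 m.

h_f ≈ 1020 m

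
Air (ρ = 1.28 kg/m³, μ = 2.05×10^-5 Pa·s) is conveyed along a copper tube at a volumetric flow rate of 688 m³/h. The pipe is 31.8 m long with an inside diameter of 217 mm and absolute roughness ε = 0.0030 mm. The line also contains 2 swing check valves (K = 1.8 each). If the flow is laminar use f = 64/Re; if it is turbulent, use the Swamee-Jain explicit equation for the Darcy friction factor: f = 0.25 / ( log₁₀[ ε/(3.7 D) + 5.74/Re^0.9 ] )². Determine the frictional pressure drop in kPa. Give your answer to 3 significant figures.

Q = 688 m³/h = 688/3600 = 0.1911 m³/s.
Cross-sectional area A = πD²/4 = π(0.217)²/4 = 0.03698 m²; mean velocity V = Q/A = 0.1911/0.03698 = 5.167 m/s.
Reynolds number Re = ρVD/μ = 1.28 · 5.167 · 0.217 / 2.05e-05 = 7.002e+04.
Re > 4000 → turbulent. Relative roughness ε/D = 3e-06/0.217 = 1.38e-05. Swamee-Jain: f = 0.25/(log₁₀[1.38e-05/3.7 + 5.74/7.002e+04^0.9])² = 0.25/(log₁₀[3.74e-06 + 0.00025])² = 0.25/(-3.595)² = 0.01934.
Total minor-loss coefficient ΣK = 2·1.8 = 3.6.
ΔP = [f·L/D + ΣK]·(ρV²/2) = [0.01934·31.8/0.217 + 3.6]·(1.28·5.167²/2) = [2.834 + 3.6]·17.09 = 110 Pa.
ΔP = 110 Pa = 0.110 kPa.

ΔP ≈ 0.110 kPa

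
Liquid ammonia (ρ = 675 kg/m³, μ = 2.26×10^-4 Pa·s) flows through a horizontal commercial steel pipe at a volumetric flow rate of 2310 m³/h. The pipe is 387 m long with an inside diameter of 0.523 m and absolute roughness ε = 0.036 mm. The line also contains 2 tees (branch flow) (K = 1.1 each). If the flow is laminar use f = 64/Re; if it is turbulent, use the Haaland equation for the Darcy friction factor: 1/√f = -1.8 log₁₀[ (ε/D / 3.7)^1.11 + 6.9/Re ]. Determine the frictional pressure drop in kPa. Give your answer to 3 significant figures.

ΔP ≈ 32.6 kPa

Q = 2310 m³/h = 2310/3600 = 0.6417 m³/s.
Cross-sectional area A = πD²/4 = π(0.523)²/4 = 0.2148 m²; mean velocity V = Q/A = 0.6417/0.2148 = 2.987 m/s.
Reynolds number Re = ρVD/μ = 675 · 2.987 · 0.523 / 0.000226 = 4.666e+06.
Re > 4000 → turbulent. Relative roughness ε/D = 3.6e-05/0.523 = 6.88e-05. Haaland: 1/√f = -1.8 log₁₀[(6.88e-05/3.7)^1.11 + 6.9/4.666e+06] = -1.8 log₁₀[5.61e-06 + 1.48e-06] = 9.269, so f = 0.01164.
Total minor-loss coefficient ΣK = 2·1.1 = 2.2.
ΔP = [f·L/D + ΣK]·(ρV²/2) = [0.01164·387/0.523 + 2.2]·(675·2.987²/2) = [8.614 + 2.2]·3011 = 3.256e+04 Pa.
ΔP = 3.256e+04 Pa = 32.6 kPa.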